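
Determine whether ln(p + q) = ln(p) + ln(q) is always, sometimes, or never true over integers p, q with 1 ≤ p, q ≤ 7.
It holds at (p, q) = (2, 2) (both sides equal ln(4) ≈ 1.386), but fails at (p, q) = (7, 2) (LHS = ln(9) ≈ 2.197, RHS = ln(2) + ln(7) ≈ 2.639).

Answer: Sometimes true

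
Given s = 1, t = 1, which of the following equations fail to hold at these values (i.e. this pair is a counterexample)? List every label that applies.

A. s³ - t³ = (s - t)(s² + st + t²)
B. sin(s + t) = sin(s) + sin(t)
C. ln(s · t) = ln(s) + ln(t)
B

Evaluating each claim at the given values:
A. LHS = 0, RHS = 0 → holds here (LHS = RHS)
B. LHS = sin(2) ≈ 0.9093, RHS = 2·sin(1) ≈ 1.683 → fails here (LHS ≠ RHS)
C. LHS = 0, RHS = 0 → holds here (LHS = RHS)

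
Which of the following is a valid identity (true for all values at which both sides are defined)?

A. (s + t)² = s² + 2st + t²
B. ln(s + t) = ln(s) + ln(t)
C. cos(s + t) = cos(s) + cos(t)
A: holds — e.g. at (5, 5), both sides equal 100.
B: fails at (2, 3) — LHS = ln(5) ≈ 1.609, RHS = ln(2) + ln(3) ≈ 1.792.
C: fails at (4, 5) — LHS = cos(9) ≈ -0.9111, RHS = cos(4) + cos(5) ≈ -0.37.

Answer: A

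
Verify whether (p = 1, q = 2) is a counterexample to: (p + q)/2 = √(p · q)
Yes

Substituting p = 1, q = 2:
LHS = (1 + 2)/2 = 3/2
RHS = √(1 · 2) = √(2) ≈ 1.414

Since LHS ≠ RHS, this pair disproves the claim.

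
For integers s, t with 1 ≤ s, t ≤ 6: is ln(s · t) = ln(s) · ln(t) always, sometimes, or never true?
Sometimes true

It holds at (s, t) = (1, 1) (both sides equal 0), but fails at (s, t) = (4, 6) (LHS = ln(24) ≈ 3.178, RHS = ln(4)·ln(6) ≈ 2.484).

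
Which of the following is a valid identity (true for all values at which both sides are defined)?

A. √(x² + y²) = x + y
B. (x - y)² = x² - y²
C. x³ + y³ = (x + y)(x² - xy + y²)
A: fails at (3, 5) — LHS = √(34) ≈ 5.831, RHS = 8.
B: fails at (6, 7) — LHS = 1, RHS = -13.
C: holds — e.g. at (2, 4), both sides equal 72.

Answer: C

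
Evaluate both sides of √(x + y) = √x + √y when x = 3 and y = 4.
LHS = √(3 + 4) = √(7) ≈ 2.646
RHS = √3 + √4 = √(3) + 2 ≈ 3.732

LHS ≠ RHS (they differ by about 1.086), so the equation does not hold here.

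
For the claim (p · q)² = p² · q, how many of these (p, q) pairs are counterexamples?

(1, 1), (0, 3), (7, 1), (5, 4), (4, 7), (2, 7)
Testing each pair:
(1, 1): LHS = 1, RHS = 1 → satisfies claim
(0, 3): LHS = 0, RHS = 0 → satisfies claim
(7, 1): LHS = 49, RHS = 49 → satisfies claim
(5, 4): LHS = 400, RHS = 100 → counterexample
(4, 7): LHS = 784, RHS = 112 → counterexample
(2, 7): LHS = 196, RHS = 28 → counterexample

That makes 3 counterexamples.

Answer: 3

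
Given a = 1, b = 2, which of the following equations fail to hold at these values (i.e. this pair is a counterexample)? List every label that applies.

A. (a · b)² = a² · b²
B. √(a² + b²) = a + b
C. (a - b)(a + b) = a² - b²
Evaluating each claim at the given values:
A. LHS = 4, RHS = 4 → holds here (LHS = RHS)
B. LHS = √(5) ≈ 2.236, RHS = 3 → fails here (LHS ≠ RHS)
C. LHS = -3, RHS = -3 → holds here (LHS = RHS)

Answer: B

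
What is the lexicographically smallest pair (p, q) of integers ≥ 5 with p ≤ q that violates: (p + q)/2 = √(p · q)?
(p, q) = (5, 6)

At (5, 5): both sides equal 5, so it holds there.

Substituting (5, 6) into the claim:
LHS = (5 + 6)/2 = 11/2
RHS = √(5 · 6) = √(30) ≈ 5.477

Since LHS ≠ RHS, this pair disproves the claim, and no lexicographically smaller pair (p ≤ q, integers ≥ 5) does.

For instance (5, 10) is also a counterexample (LHS = 15/2, RHS = 5·√(2) ≈ 7.071), but it's lexicographically larger.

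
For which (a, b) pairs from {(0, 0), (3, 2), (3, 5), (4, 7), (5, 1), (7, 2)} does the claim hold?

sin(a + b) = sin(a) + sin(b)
(0, 0)

Testing each pair:
(0, 0): LHS = 0, RHS = 0 → holds
(3, 2): LHS = sin(5) ≈ -0.9589, RHS = sin(3) + sin(2) ≈ 1.05 → fails
(3, 5): LHS = sin(8) ≈ 0.9894, RHS = sin(5) + sin(3) ≈ -0.8178 → fails
(4, 7): LHS = sin(11) ≈ -1, RHS = sin(4) + sin(7) ≈ -0.09982 → fails
(5, 1): LHS = sin(6) ≈ -0.2794, RHS = sin(5) + sin(1) ≈ -0.1175 → fails
(7, 2): LHS = sin(9) ≈ 0.4121, RHS = sin(7) + sin(2) ≈ 1.566 → fails

1 of 6 pairs satisfies the claim.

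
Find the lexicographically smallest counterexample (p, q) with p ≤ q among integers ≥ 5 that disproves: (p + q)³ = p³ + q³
(p, q) = (5, 5)

Substituting (5, 5) into the claim:
LHS = (5 + 5)³ = 1000
RHS = 5³ + 5³ = 250

Since LHS ≠ RHS, this pair disproves the claim, and no lexicographically smaller pair (p ≤ q, integers ≥ 5) does.

For instance (9, 11) is also a counterexample (LHS = 8000, RHS = 2060), but it's lexicographically larger.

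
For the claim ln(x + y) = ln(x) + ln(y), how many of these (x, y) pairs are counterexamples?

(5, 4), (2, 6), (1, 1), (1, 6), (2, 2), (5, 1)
5

Testing each pair:
(5, 4): LHS = ln(9) ≈ 2.197, RHS = ln(4) + ln(5) ≈ 2.996 → counterexample
(2, 6): LHS = ln(8) ≈ 2.079, RHS = ln(2) + ln(6) ≈ 2.485 → counterexample
(1, 1): LHS = ln(2) ≈ 0.6931, RHS = 0 → counterexample
(1, 6): LHS = ln(7) ≈ 1.946, RHS = ln(6) ≈ 1.792 → counterexample
(2, 2): LHS = ln(4) ≈ 1.386, RHS = 2·ln(2) ≈ 1.386 → satisfies claim
(5, 1): LHS = ln(6) ≈ 1.792, RHS = ln(5) ≈ 1.609 → counterexample

That makes 5 counterexamples.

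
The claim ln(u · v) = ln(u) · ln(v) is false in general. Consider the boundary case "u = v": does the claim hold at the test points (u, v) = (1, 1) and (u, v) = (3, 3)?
At (1, 1): LHS = 0, RHS = 0 → equal
At (3, 3): LHS = ln(9) ≈ 2.197 ≠ RHS = ln(3)² ≈ 1.207

Answer: Only at (1, 1)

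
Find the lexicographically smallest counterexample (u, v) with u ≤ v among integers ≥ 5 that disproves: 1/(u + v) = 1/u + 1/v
Substituting (5, 5) into the claim:
LHS = 1/(5 + 5) = 1/10
RHS = 1/5 + 1/5 = 2/5

Since LHS ≠ RHS, this pair disproves the claim, and no lexicographically smaller pair (u ≤ v, integers ≥ 5) does.

For instance (6, 9) is also a counterexample (LHS = 1/15, RHS = 5/18), but it's lexicographically larger.

Answer: (u, v) = (5, 5)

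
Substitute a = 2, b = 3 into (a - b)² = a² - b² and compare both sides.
LHS = (2 - 3)² = 1
RHS = 2² - 3² = -5

LHS ≠ RHS, so the equation does not hold here.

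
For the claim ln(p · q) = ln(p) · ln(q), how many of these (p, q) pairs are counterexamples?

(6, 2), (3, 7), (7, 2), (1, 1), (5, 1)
4

Testing each pair:
(6, 2): LHS = ln(12) ≈ 2.485, RHS = ln(2)·ln(6) ≈ 1.242 → counterexample
(3, 7): LHS = ln(21) ≈ 3.045, RHS = ln(3)·ln(7) ≈ 2.138 → counterexample
(7, 2): LHS = ln(14) ≈ 2.639, RHS = ln(2)·ln(7) ≈ 1.349 → counterexample
(1, 1): LHS = 0, RHS = 0 → satisfies claim
(5, 1): LHS = ln(5) ≈ 1.609, RHS = 0 → counterexample

That makes 4 counterexamples.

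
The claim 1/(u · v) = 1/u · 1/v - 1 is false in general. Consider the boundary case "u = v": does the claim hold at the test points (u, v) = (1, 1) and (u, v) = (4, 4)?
No, fails at both test points

At (1, 1): LHS = 1 ≠ RHS = 0
At (4, 4): LHS = 1/16 ≠ RHS = -15/16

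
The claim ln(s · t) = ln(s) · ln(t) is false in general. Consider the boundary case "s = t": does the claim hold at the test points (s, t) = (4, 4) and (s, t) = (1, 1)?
At (4, 4): LHS = ln(16) ≈ 2.773 ≠ RHS = ln(4)² ≈ 1.922
At (1, 1): LHS = 0, RHS = 0 → equal

Answer: Only at (1, 1)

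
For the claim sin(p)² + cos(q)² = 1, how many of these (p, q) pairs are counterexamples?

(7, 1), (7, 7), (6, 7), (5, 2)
Testing each pair:
(7, 1): LHS = cos(1)² + sin(7)² ≈ 0.7236, RHS = 1 → counterexample
(7, 7): LHS = sin(7)² + cos(7)² = 1, RHS = 1 → satisfies claim
(6, 7): LHS = sin(6)² + cos(7)² ≈ 0.6464, RHS = 1 → counterexample
(5, 2): LHS = cos(2)² + sin(5)² ≈ 1.093, RHS = 1 → counterexample

That makes 3 counterexamples.

Answer: 3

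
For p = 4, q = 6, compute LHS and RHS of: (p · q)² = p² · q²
LHS = (4 · 6)² = 576
RHS = 4² · 6² = 576

LHS = RHS: the two sides agree.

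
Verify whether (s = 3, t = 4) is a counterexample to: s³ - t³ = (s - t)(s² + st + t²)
No

Substituting s = 3, t = 4:
LHS = 3³ - 4³ = -37
RHS = (3 - 4)(3² + 3·4 + 4²) = -37

The sides agree, so this pair does not disprove the claim.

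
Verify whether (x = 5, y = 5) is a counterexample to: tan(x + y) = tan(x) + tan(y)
Substituting x = 5, y = 5:
LHS = tan(5 + 5) = tan(10) ≈ 0.6484
RHS = tan(5) + tan(5) = 2·tan(5) ≈ -6.761

Since LHS ≠ RHS, this pair disproves the claim.

Answer: Yes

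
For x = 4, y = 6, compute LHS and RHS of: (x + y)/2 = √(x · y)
LHS = (4 + 6)/2 = 5
RHS = √(4 · 6) = 2·√(6) ≈ 4.899

LHS ≠ RHS (they differ by about 0.101), so the equation does not hold here.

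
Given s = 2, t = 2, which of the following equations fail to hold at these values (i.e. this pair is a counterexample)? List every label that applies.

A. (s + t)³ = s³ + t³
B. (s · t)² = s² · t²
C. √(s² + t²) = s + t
A, C

Evaluating each claim at the given values:
A. LHS = 64, RHS = 16 → fails here (LHS ≠ RHS)
B. LHS = 16, RHS = 16 → holds here (LHS = RHS)
C. LHS = 2·√(2) ≈ 2.828, RHS = 4 → fails here (LHS ≠ RHS)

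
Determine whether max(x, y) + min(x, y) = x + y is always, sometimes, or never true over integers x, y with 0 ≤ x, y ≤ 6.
Always true

The identity holds for every pair in the range. For instance at (x, y) = (6, 4): both sides equal 10.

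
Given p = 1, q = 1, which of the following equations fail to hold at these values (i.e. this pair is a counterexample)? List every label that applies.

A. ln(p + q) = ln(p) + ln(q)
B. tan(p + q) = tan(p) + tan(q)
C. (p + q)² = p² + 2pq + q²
Evaluating each claim at the given values:
A. LHS = ln(2) ≈ 0.6931, RHS = 0 → fails here (LHS ≠ RHS)
B. LHS = tan(2) ≈ -2.185, RHS = 2·tan(1) ≈ 3.115 → fails here (LHS ≠ RHS)
C. LHS = 4, RHS = 4 → holds here (LHS = RHS)

Answer: A, B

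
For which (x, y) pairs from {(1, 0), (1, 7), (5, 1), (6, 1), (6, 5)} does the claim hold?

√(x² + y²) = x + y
Testing each pair:
(1, 0): LHS = 1, RHS = 1 → holds
(1, 7): LHS = 5·√(2) ≈ 7.071, RHS = 8 → fails
(5, 1): LHS = √(26) ≈ 5.099, RHS = 6 → fails
(6, 1): LHS = √(37) ≈ 6.083, RHS = 7 → fails
(6, 5): LHS = √(61) ≈ 7.81, RHS = 11 → fails

1 of 5 pairs satisfies the claim.

Answer: (1, 0)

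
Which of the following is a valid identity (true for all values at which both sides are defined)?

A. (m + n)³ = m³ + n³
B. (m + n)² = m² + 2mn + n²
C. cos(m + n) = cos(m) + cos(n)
B

A: fails at (5, 5) — LHS = 1000, RHS = 250.
B: holds — e.g. at (2, 5), both sides equal 49.
C: fails at (2, 2) — LHS = cos(4) ≈ -0.6536, RHS = 2·cos(2) ≈ -0.8323.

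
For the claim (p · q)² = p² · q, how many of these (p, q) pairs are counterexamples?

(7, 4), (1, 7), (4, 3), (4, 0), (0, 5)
Testing each pair:
(7, 4): LHS = 784, RHS = 196 → counterexample
(1, 7): LHS = 49, RHS = 7 → counterexample
(4, 3): LHS = 144, RHS = 48 → counterexample
(4, 0): LHS = 0, RHS = 0 → satisfies claim
(0, 5): LHS = 0, RHS = 0 → satisfies claim

That makes 3 counterexamples.

Answer: 3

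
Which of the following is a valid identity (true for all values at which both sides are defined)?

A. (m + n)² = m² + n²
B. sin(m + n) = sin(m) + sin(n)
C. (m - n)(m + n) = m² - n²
A: fails at (2, 2) — LHS = 16, RHS = 8.
B: fails at (4, 4) — LHS = sin(8) ≈ 0.9894, RHS = 2·sin(4) ≈ -1.514.
C: holds — e.g. at (2, 3), both sides equal -5.

Answer: C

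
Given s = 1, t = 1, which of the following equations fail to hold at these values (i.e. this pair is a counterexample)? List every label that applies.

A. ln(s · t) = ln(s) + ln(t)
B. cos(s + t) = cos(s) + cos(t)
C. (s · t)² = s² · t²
B

Evaluating each claim at the given values:
A. LHS = 0, RHS = 0 → holds here (LHS = RHS)
B. LHS = cos(2) ≈ -0.4161, RHS = 2·cos(1) ≈ 1.081 → fails here (LHS ≠ RHS)
C. LHS = 1, RHS = 1 → holds here (LHS = RHS)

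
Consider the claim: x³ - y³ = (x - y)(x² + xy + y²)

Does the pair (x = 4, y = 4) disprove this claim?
No

Substituting x = 4, y = 4:
LHS = 4³ - 4³ = 0
RHS = (4 - 4)(4² + 4·4 + 4²) = 0

The sides agree, so this pair does not disprove the claim.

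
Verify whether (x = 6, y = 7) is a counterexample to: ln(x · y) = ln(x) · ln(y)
Yes

Substituting x = 6, y = 7:
LHS = ln(6 · 7) = ln(42) ≈ 3.738
RHS = ln(6) · ln(7) ≈ 3.487

Since LHS ≠ RHS, this pair disproves the claim.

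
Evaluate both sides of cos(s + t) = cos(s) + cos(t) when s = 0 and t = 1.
LHS = cos(0 + 1) = cos(1) ≈ 0.5403
RHS = cos(0) + cos(1) = cos(1) + 1 ≈ 1.54

LHS ≠ RHS (they differ by about 1), so the equation does not hold here.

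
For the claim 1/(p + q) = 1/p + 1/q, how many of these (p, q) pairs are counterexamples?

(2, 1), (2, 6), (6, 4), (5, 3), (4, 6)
Testing each pair:
(2, 1): LHS = 1/3, RHS = 3/2 → counterexample
(2, 6): LHS = 1/8, RHS = 2/3 → counterexample
(6, 4): LHS = 1/10, RHS = 5/12 → counterexample
(5, 3): LHS = 1/8, RHS = 8/15 → counterexample
(4, 6): LHS = 1/10, RHS = 5/12 → counterexample

That makes 5 counterexamples.

Answer: 5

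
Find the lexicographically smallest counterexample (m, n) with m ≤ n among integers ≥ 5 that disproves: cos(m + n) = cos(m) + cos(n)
(m, n) = (5, 5)

Substituting (5, 5) into the claim:
LHS = cos(5 + 5) = cos(10) ≈ -0.8391
RHS = cos(5) + cos(5) = 2·cos(5) ≈ 0.5673

Since LHS ≠ RHS, this pair disproves the claim, and no lexicographically smaller pair (m ≤ n, integers ≥ 5) does.

For instance (8, 8) is also a counterexample (LHS = cos(16) ≈ -0.9577, RHS = 2·cos(8) ≈ -0.291), but it's lexicographically larger.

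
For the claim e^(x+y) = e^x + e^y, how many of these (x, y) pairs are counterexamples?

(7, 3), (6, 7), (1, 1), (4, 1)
4

Testing each pair:
(7, 3): LHS = e^10 ≈ 22026.5, RHS = e^3 + e^7 ≈ 1117 → counterexample
(6, 7): LHS = e^13 ≈ 442413.4, RHS = e^6 + e^7 ≈ 1500 → counterexample
(1, 1): LHS = e^2 ≈ 7.389, RHS = 2·e ≈ 5.437 → counterexample
(4, 1): LHS = e^5 ≈ 148.4, RHS = e + e^4 ≈ 57.32 → counterexample

That makes 4 counterexamples.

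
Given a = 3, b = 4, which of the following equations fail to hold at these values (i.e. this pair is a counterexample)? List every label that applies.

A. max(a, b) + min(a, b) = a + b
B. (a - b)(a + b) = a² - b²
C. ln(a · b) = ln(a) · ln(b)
Evaluating each claim at the given values:
A. LHS = 7, RHS = 7 → holds here (LHS = RHS)
B. LHS = -7, RHS = -7 → holds here (LHS = RHS)
C. LHS = ln(12) ≈ 2.485, RHS = ln(3)·ln(4) ≈ 1.523 → fails here (LHS ≠ RHS)

Answer: C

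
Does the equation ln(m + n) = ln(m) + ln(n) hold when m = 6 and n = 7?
Substituting m = 6, n = 7:

LHS = ln(6 + 7) = ln(13) ≈ 2.565
RHS = ln(6) + ln(7) ≈ 3.738

LHS ≠ RHS, so the equation does not hold at this point.

Answer: Fails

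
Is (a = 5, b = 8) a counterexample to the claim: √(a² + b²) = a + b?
Substituting a = 5, b = 8:
LHS = √(5² + 8²) = √(89) ≈ 9.434
RHS = 5 + 8 = 13

Since LHS ≠ RHS, this pair disproves the claim.

Answer: Yes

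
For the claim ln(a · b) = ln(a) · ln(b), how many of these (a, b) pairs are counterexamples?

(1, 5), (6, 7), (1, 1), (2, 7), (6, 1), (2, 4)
5

Testing each pair:
(1, 5): LHS = ln(5) ≈ 1.609, RHS = 0 → counterexample
(6, 7): LHS = ln(42) ≈ 3.738, RHS = ln(6)·ln(7) ≈ 3.487 → counterexample
(1, 1): LHS = 0, RHS = 0 → satisfies claim
(2, 7): LHS = ln(14) ≈ 2.639, RHS = ln(2)·ln(7) ≈ 1.349 → counterexample
(6, 1): LHS = ln(6) ≈ 1.792, RHS = 0 → counterexample
(2, 4): LHS = ln(8) ≈ 2.079, RHS = ln(2)·ln(4) ≈ 0.9609 → counterexample

That makes 5 counterexamples.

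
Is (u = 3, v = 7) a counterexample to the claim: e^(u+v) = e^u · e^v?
No

Substituting u = 3, v = 7:
LHS = e^(3+7) = e^10 ≈ 22026.5
RHS = e^3 · e^7 = e^10 ≈ 22026.5

The sides agree, so this pair does not disprove the claim.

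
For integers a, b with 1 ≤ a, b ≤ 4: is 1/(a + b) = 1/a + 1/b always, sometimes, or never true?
Never true

The claim fails for every pair in the range. For instance at (a, b) = (2, 1): LHS = 1/3, RHS = 3/2.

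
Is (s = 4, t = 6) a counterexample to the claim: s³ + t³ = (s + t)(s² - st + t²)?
Substituting s = 4, t = 6:
LHS = 4³ + 6³ = 280
RHS = (4 + 6)(4² - 4·6 + 6²) = 280

The sides agree, so this pair does not disprove the claim.

Answer: No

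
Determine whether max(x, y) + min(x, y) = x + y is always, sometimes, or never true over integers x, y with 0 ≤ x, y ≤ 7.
The identity holds for every pair in the range. For instance at (x, y) = (3, 5): both sides equal 8.

Answer: Always true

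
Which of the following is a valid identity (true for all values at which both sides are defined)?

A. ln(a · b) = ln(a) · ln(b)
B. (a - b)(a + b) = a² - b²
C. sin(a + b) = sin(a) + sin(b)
B

A: fails at (2, 5) — LHS = ln(10) ≈ 2.303, RHS = ln(2)·ln(5) ≈ 1.116.
B: holds — e.g. at (2, 2), both sides equal 0.
C: fails at (5, 5) — LHS = sin(10) ≈ -0.544, RHS = 2·sin(5) ≈ -1.918.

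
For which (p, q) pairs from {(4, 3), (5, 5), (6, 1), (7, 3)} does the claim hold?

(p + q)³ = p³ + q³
None

Testing each pair:
(4, 3): LHS = 343, RHS = 91 → fails
(5, 5): LHS = 1000, RHS = 250 → fails
(6, 1): LHS = 343, RHS = 217 → fails
(7, 3): LHS = 1000, RHS = 370 → fails

No pair satisfies the claim.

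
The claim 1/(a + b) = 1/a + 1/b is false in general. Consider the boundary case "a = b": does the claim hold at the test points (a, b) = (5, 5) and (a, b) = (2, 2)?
At (5, 5): LHS = 1/10 ≠ RHS = 2/5
At (2, 2): LHS = 1/4 ≠ RHS = 1

Answer: No, fails at both test points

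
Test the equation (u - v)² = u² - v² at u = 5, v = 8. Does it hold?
Substituting u = 5, v = 8:

LHS = (5 - 8)² = 9
RHS = 5² - 8² = -39

LHS ≠ RHS, so the equation does not hold at this point.

Answer: Fails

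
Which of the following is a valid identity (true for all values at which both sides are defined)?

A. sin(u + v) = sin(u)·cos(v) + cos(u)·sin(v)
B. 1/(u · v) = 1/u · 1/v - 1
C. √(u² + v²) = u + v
A

A: holds — e.g. at (4, 5), both sides equal sin(9) ≈ 0.4121.
B: fails at (2, 3) — LHS = 1/6, RHS = -5/6.
C: fails at (3, 4) — LHS = 5, RHS = 7.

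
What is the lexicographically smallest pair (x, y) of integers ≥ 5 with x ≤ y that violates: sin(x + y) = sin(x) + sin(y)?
(x, y) = (5, 5)

Substituting (5, 5) into the claim:
LHS = sin(5 + 5) = sin(10) ≈ -0.544
RHS = sin(5) + sin(5) = 2·sin(5) ≈ -1.918

Since LHS ≠ RHS, this pair disproves the claim, and no lexicographically smaller pair (x ≤ y, integers ≥ 5) does.

For instance (7, 8) is also a counterexample (LHS = sin(15) ≈ 0.6503, RHS = sin(7) + sin(8) ≈ 1.646), but it's lexicographically larger.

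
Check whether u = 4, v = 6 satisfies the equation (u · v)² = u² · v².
Substituting u = 4, v = 6:

LHS = (4 · 6)² = 576
RHS = 4² · 6² = 576

LHS = RHS, so the equation holds at this point.

Answer: Holds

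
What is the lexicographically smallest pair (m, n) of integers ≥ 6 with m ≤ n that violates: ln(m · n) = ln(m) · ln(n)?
Substituting (6, 6) into the claim:
LHS = ln(6 · 6) = ln(36) ≈ 3.584
RHS = ln(6) · ln(6) = ln(6)² ≈ 3.21

Since LHS ≠ RHS, this pair disproves the claim, and no lexicographically smaller pair (m ≤ n, integers ≥ 6) does.

For instance (6, 11) is also a counterexample (LHS = ln(66) ≈ 4.19, RHS = ln(6)·ln(11) ≈ 4.296), but it's lexicographically larger.

Answer: (m, n) = (6, 6)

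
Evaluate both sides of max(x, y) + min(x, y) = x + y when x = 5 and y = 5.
LHS = max(5, 5) + min(5, 5) = 10
RHS = 5 + 5 = 10

LHS = RHS: the two sides agree.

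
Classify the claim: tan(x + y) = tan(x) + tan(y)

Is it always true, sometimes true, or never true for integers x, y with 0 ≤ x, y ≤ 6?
It holds at (x, y) = (3, 0) (both sides equal tan(3) ≈ -0.1425), but fails at (x, y) = (3, 5) (LHS = tan(8) ≈ -6.8, RHS = tan(5) + tan(3) ≈ -3.523).

Answer: Sometimes true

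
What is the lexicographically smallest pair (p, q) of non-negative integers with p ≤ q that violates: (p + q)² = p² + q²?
(p, q) = (1, 1)

At (0, 2): both sides equal 4, so it holds there.
At (0, 6): both sides equal 36, so it holds there.

Substituting (1, 1) into the claim:
LHS = (1 + 1)² = 4
RHS = 1² + 1² = 2

Since LHS ≠ RHS, this pair disproves the claim, and no lexicographically smaller pair (p ≤ q, non-negative integers) does.

For instance (2, 2) is also a counterexample (LHS = 16, RHS = 8), but it's lexicographically larger.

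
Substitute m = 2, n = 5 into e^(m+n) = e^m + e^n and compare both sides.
LHS = e^(2+5) = e^7 ≈ 1097
RHS = e^2 + e^5 ≈ 155.8

LHS ≠ RHS (they differ by about 940.8), so the equation does not hold here.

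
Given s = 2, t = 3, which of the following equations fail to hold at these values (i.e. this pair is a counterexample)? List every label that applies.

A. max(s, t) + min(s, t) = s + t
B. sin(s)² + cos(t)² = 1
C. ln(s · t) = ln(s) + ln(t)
Evaluating each claim at the given values:
A. LHS = 5, RHS = 5 → holds here (LHS = RHS)
B. LHS = sin(2)² + cos(3)² ≈ 1.807, RHS = 1 → fails here (LHS ≠ RHS)
C. LHS = ln(6) ≈ 1.792, RHS = ln(2) + ln(3) ≈ 1.792 → holds here (LHS = RHS)

Answer: B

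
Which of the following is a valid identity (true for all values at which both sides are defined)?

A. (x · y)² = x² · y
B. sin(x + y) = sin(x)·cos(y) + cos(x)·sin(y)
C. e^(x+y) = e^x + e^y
A: fails at (2, 3) — LHS = 36, RHS = 12.
B: holds — e.g. at (1, 1), both sides equal sin(2) ≈ 0.9093.
C: fails at (4, 5) — LHS = e^9 ≈ 8103, RHS = e^4 + e^5 ≈ 203.

Answer: B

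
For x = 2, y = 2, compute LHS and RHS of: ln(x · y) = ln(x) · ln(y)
LHS = ln(2 · 2) = ln(4) ≈ 1.386
RHS = ln(2) · ln(2) = ln(2)² ≈ 0.4805

LHS ≠ RHS (they differ by about 0.9058), so the equation does not hold here.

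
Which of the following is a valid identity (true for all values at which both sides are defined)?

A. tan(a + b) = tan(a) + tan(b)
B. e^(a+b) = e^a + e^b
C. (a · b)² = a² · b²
A: fails at (3, 3) — LHS = tan(6) ≈ -0.291, RHS = 2·tan(3) ≈ -0.2851.
B: fails at (4, 4) — LHS = e^8 ≈ 2981, RHS = 2·e^4 ≈ 109.2.
C: holds — e.g. at (2, 2), both sides equal 16.

Answer: C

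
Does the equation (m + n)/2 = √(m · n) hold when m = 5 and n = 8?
Substituting m = 5, n = 8:

LHS = (5 + 8)/2 = 13/2
RHS = √(5 · 8) = 2·√(10) ≈ 6.325

LHS ≠ RHS, so the equation does not hold at this point.

Answer: Fails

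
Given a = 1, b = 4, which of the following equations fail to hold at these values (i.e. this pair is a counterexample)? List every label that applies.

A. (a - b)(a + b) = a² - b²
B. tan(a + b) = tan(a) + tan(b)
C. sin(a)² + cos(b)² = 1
B, C

Evaluating each claim at the given values:
A. LHS = -15, RHS = -15 → holds here (LHS = RHS)
B. LHS = tan(5) ≈ -3.381, RHS = tan(4) + tan(1) ≈ 2.715 → fails here (LHS ≠ RHS)
C. LHS = cos(4)² + sin(1)² ≈ 1.135, RHS = 1 → fails here (LHS ≠ RHS)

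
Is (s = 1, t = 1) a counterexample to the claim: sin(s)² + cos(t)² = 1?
Substituting s = 1, t = 1:
LHS = sin(1)² + cos(1)² = 1
RHS = 1

The sides agree, so this pair does not disprove the claim.

Answer: No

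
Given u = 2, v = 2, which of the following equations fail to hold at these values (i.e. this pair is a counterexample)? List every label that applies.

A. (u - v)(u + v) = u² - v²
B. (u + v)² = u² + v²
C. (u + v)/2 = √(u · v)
B

Evaluating each claim at the given values:
A. LHS = 0, RHS = 0 → holds here (LHS = RHS)
B. LHS = 16, RHS = 8 → fails here (LHS ≠ RHS)
C. LHS = 2, RHS = 2 → holds here (LHS = RHS)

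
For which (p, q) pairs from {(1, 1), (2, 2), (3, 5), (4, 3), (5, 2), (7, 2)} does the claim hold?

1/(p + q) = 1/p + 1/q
None

Testing each pair:
(1, 1): LHS = 1/2, RHS = 2 → fails
(2, 2): LHS = 1/4, RHS = 1 → fails
(3, 5): LHS = 1/8, RHS = 8/15 → fails
(4, 3): LHS = 1/7, RHS = 7/12 → fails
(5, 2): LHS = 1/7, RHS = 7/10 → fails
(7, 2): LHS = 1/9, RHS = 9/14 → fails

No pair satisfies the claim.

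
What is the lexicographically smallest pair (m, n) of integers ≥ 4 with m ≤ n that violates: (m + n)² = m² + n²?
Substituting (4, 4) into the claim:
LHS = (4 + 4)² = 64
RHS = 4² + 4² = 32

Since LHS ≠ RHS, this pair disproves the claim, and no lexicographically smaller pair (m ≤ n, integers ≥ 4) does.

For instance (6, 8) is also a counterexample (LHS = 196, RHS = 100), but it's lexicographically larger.

Answer: (m, n) = (4, 4)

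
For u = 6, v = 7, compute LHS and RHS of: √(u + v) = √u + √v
LHS = √(6 + 7) = √(13) ≈ 3.606
RHS = √6 + √7 = √(6) + √(7) ≈ 5.095

LHS ≠ RHS (they differ by about 1.49), so the equation does not hold here.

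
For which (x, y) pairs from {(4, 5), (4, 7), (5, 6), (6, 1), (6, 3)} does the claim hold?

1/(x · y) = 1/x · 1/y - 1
Testing each pair:
(4, 5): LHS = 1/20, RHS = -19/20 → fails
(4, 7): LHS = 1/28, RHS = -27/28 → fails
(5, 6): LHS = 1/30, RHS = -29/30 → fails
(6, 1): LHS = 1/6, RHS = -5/6 → fails
(6, 3): LHS = 1/18, RHS = -17/18 → fails

No pair satisfies the claim.

Answer: None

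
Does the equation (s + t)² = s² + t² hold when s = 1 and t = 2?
Substituting s = 1, t = 2:

LHS = (1 + 2)² = 9
RHS = 1² + 2² = 5

LHS ≠ RHS, so the equation does not hold at this point.

Answer: Fails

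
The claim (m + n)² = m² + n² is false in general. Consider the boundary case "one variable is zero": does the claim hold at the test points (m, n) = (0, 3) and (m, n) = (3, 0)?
Yes, holds at both test points

At (0, 3): LHS = 9, RHS = 9 → equal
At (3, 0): LHS = 9, RHS = 9 → equal

So the claim does hold at both of these boundary points, even though it is not an identity.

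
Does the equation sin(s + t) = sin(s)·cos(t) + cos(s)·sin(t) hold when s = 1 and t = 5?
Holds

Substituting s = 1, t = 5:

LHS = sin(1 + 5) = sin(6) ≈ -0.2794
RHS = sin(1)·cos(5) + cos(1)·sin(5) = sin(5)·cos(1) + sin(1)·cos(5) ≈ -0.2794

LHS = RHS, so the equation holds at this point.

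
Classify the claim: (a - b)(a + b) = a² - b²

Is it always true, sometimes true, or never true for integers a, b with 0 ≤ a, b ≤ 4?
Always true

The identity holds for every pair in the range. For instance at (a, b) = (3, 2): both sides equal 5.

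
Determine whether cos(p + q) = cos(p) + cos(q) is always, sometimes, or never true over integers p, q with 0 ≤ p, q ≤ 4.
The claim fails for every pair in the range. For instance at (p, q) = (2, 0): LHS = cos(2) ≈ -0.4161, RHS = cos(2) + 1 ≈ 0.5839.

Answer: Never true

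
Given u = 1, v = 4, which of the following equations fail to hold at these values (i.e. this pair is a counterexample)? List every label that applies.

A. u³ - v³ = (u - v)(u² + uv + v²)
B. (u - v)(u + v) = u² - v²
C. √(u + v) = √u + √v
Evaluating each claim at the given values:
A. LHS = -63, RHS = -63 → holds here (LHS = RHS)
B. LHS = -15, RHS = -15 → holds here (LHS = RHS)
C. LHS = √(5) ≈ 2.236, RHS = 3 → fails here (LHS ≠ RHS)

Answer: C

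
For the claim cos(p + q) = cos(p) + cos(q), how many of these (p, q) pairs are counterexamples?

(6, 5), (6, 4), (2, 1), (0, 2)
Testing each pair:
(6, 5): LHS = cos(11) ≈ 0.004426, RHS = cos(5) + cos(6) ≈ 1.244 → counterexample
(6, 4): LHS = cos(10) ≈ -0.8391, RHS = cos(4) + cos(6) ≈ 0.3065 → counterexample
(2, 1): LHS = cos(3) ≈ -0.99, RHS = cos(2) + cos(1) ≈ 0.1242 → counterexample
(0, 2): LHS = cos(2) ≈ -0.4161, RHS = cos(2) + 1 ≈ 0.5839 → counterexample

That makes 4 counterexamples.

Answer: 4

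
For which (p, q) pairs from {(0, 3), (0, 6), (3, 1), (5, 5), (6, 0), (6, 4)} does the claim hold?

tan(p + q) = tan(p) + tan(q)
(0, 3), (0, 6), (6, 0)

Testing each pair:
(0, 3): LHS = tan(3) ≈ -0.1425, RHS = tan(3) ≈ -0.1425 → holds
(0, 6): LHS = tan(6) ≈ -0.291, RHS = tan(6) ≈ -0.291 → holds
(3, 1): LHS = tan(4) ≈ 1.158, RHS = tan(3) + tan(1) ≈ 1.415 → fails
(5, 5): LHS = tan(10) ≈ 0.6484, RHS = 2·tan(5) ≈ -6.761 → fails
(6, 0): LHS = tan(6) ≈ -0.291, RHS = tan(6) ≈ -0.291 → holds
(6, 4): LHS = tan(10) ≈ 0.6484, RHS = tan(6) + tan(4) ≈ 0.8668 → fails

3 of 6 pairs satisfy the claim.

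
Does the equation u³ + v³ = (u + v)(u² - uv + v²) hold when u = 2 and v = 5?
Holds

Substituting u = 2, v = 5:

LHS = 2³ + 5³ = 133
RHS = (2 + 5)(2² - 2·5 + 5²) = 133

LHS = RHS, so the equation holds at this point.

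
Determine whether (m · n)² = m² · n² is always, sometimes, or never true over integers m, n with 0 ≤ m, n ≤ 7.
Always true

The identity holds for every pair in the range. For instance at (m, n) = (3, 5): both sides equal 225.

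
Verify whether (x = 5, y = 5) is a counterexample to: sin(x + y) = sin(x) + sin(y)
Yes

Substituting x = 5, y = 5:
LHS = sin(5 + 5) = sin(10) ≈ -0.544
RHS = sin(5) + sin(5) = 2·sin(5) ≈ -1.918

Since LHS ≠ RHS, this pair disproves the claim.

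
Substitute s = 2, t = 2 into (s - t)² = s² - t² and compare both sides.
LHS = (2 - 2)² = 0
RHS = 2² - 2² = 0

LHS = RHS: the two sides agree.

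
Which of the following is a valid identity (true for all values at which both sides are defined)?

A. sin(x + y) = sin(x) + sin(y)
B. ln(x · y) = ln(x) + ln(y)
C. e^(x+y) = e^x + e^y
B

A: fails at (1, 2) — LHS = sin(3) ≈ 0.1411, RHS = sin(1) + sin(2) ≈ 1.751.
B: holds — e.g. at (4, 6), both sides equal ln(24) ≈ 3.178.
C: fails at (3, 5) — LHS = e^8 ≈ 2981, RHS = e^3 + e^5 ≈ 168.5.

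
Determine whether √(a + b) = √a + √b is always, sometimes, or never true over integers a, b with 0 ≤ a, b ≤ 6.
Sometimes true

It holds at (a, b) = (0, 1) (both sides equal 1), but fails at (a, b) = (2, 5) (LHS = √(7) ≈ 2.646, RHS = √(2) + √(5) ≈ 3.65).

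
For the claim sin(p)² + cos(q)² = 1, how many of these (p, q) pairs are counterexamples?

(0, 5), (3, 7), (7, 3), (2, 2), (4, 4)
3

Testing each pair:
(0, 5): LHS = cos(5)² ≈ 0.08046, RHS = 1 → counterexample
(3, 7): LHS = sin(3)² + cos(7)² ≈ 0.5883, RHS = 1 → counterexample
(7, 3): LHS = sin(7)² + cos(3)² ≈ 1.412, RHS = 1 → counterexample
(2, 2): LHS = cos(2)² + sin(2)² = 1, RHS = 1 → satisfies claim
(4, 4): LHS = cos(4)² + sin(4)² = 1, RHS = 1 → satisfies claim

That makes 3 counterexamples.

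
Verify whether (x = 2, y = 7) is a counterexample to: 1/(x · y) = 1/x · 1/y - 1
Yes

Substituting x = 2, y = 7:
LHS = 1/(2 · 7) = 1/14
RHS = 1/2 · 1/7 - 1 = -13/14

Since LHS ≠ RHS, this pair disproves the claim.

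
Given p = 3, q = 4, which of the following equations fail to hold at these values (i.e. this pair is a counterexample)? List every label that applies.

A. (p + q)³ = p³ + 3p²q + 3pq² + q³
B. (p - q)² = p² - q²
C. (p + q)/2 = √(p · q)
Evaluating each claim at the given values:
A. LHS = 343, RHS = 343 → holds here (LHS = RHS)
B. LHS = 1, RHS = -7 → fails here (LHS ≠ RHS)
C. LHS = 7/2, RHS = 2·√(3) ≈ 3.464 → fails here (LHS ≠ RHS)

Answer: B, C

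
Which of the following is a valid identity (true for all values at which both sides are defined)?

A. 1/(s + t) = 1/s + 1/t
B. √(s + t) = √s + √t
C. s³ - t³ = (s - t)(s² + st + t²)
A: fails at (2, 4) — LHS = 1/6, RHS = 3/4.
B: fails at (3, 7) — LHS = √(10) ≈ 3.162, RHS = √(3) + √(7) ≈ 4.378.
C: holds — e.g. at (4, 6), both sides equal -152.

Answer: C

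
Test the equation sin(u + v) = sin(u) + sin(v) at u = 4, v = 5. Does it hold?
Fails

Substituting u = 4, v = 5:

LHS = sin(4 + 5) = sin(9) ≈ 0.4121
RHS = sin(4) + sin(5) ≈ -1.716

LHS ≠ RHS, so the equation does not hold at this point.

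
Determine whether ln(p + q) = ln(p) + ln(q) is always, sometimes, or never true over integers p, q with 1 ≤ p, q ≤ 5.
It holds at (p, q) = (2, 2) (both sides equal ln(4) ≈ 1.386), but fails at (p, q) = (3, 5) (LHS = ln(8) ≈ 2.079, RHS = ln(3) + ln(5) ≈ 2.708).

Answer: Sometimes true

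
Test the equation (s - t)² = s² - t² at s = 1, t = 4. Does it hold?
Fails

Substituting s = 1, t = 4:

LHS = (1 - 4)² = 9
RHS = 1² - 4² = -15

LHS ≠ RHS, so the equation does not hold at this point.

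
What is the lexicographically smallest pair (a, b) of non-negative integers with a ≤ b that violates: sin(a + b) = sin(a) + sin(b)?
At (0, 3): both sides equal sin(3) ≈ 0.1411, so it holds there.
At (0, 5): both sides equal sin(5) ≈ -0.9589, so it holds there.

Substituting (1, 1) into the claim:
LHS = sin(1 + 1) = sin(2) ≈ 0.9093
RHS = sin(1) + sin(1) = 2·sin(1) ≈ 1.683

Since LHS ≠ RHS, this pair disproves the claim, and no lexicographically smaller pair (a ≤ b, non-negative integers) does.

For instance (2, 2) is also a counterexample (LHS = sin(4) ≈ -0.7568, RHS = 2·sin(2) ≈ 1.819), but it's lexicographically larger.

Answer: (a, b) = (1, 1)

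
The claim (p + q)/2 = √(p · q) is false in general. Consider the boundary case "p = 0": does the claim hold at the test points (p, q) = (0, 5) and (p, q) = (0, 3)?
At (0, 5): LHS = 5/2 ≠ RHS = 0
At (0, 3): LHS = 3/2 ≠ RHS = 0

Answer: No, fails at both test points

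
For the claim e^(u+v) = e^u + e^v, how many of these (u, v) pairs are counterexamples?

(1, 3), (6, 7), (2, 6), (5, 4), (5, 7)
Testing each pair:
(1, 3): LHS = e^4 ≈ 54.6, RHS = e + e^3 ≈ 22.8 → counterexample
(6, 7): LHS = e^13 ≈ 442413.4, RHS = e^6 + e^7 ≈ 1500 → counterexample
(2, 6): LHS = e^8 ≈ 2981, RHS = e^2 + e^6 ≈ 410.8 → counterexample
(5, 4): LHS = e^9 ≈ 8103, RHS = e^4 + e^5 ≈ 203 → counterexample
(5, 7): LHS = e^12 ≈ 162754.8, RHS = e^5 + e^7 ≈ 1245 → counterexample

That makes 5 counterexamples.

Answer: 5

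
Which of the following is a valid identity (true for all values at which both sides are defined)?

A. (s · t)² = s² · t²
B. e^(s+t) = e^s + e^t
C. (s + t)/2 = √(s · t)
A: holds — e.g. at (4, 4), both sides equal 256.
B: fails at (1, 2) — LHS = e^3 ≈ 20.09, RHS = e + e^2 ≈ 10.11.
C: fails at (1, 2) — LHS = 3/2, RHS = √(2) ≈ 1.414.

Answer: A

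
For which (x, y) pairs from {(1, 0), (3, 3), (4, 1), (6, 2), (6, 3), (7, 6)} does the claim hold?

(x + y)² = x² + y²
Testing each pair:
(1, 0): LHS = 1, RHS = 1 → holds
(3, 3): LHS = 36, RHS = 18 → fails
(4, 1): LHS = 25, RHS = 17 → fails
(6, 2): LHS = 64, RHS = 40 → fails
(6, 3): LHS = 81, RHS = 45 → fails
(7, 6): LHS = 169, RHS = 85 → fails

1 of 6 pairs satisfies the claim.

Answer: (1, 0)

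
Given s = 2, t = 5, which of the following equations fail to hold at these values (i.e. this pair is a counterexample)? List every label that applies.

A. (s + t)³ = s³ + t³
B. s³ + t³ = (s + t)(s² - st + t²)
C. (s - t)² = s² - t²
A, C

Evaluating each claim at the given values:
A. LHS = 343, RHS = 133 → fails here (LHS ≠ RHS)
B. LHS = 133, RHS = 133 → holds here (LHS = RHS)
C. LHS = 9, RHS = -21 → fails here (LHS ≠ RHS)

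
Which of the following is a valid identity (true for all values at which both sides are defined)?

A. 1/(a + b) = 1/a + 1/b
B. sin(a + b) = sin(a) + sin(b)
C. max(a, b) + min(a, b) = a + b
C

A: fails at (3, 7) — LHS = 1/10, RHS = 10/21.
B: fails at (4, 5) — LHS = sin(9) ≈ 0.4121, RHS = sin(5) + sin(4) ≈ -1.716.
C: holds — e.g. at (4, 6), both sides equal 10.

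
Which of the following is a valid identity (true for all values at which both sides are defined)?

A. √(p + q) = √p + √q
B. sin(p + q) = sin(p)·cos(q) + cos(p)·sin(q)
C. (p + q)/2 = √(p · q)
B

A: fails at (3, 3) — LHS = √(6) ≈ 2.449, RHS = 2·√(3) ≈ 3.464.
B: holds — e.g. at (3, 7), both sides equal sin(10) ≈ -0.544.
C: fails at (3, 5) — LHS = 4, RHS = √(15) ≈ 3.873.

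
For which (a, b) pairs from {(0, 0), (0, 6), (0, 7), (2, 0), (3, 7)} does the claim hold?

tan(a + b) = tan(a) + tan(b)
Testing each pair:
(0, 0): LHS = 0, RHS = 0 → holds
(0, 6): LHS = tan(6) ≈ -0.291, RHS = tan(6) ≈ -0.291 → holds
(0, 7): LHS = tan(7) ≈ 0.8714, RHS = tan(7) ≈ 0.8714 → holds
(2, 0): LHS = tan(2) ≈ -2.185, RHS = tan(2) ≈ -2.185 → holds
(3, 7): LHS = tan(10) ≈ 0.6484, RHS = tan(3) + tan(7) ≈ 0.7289 → fails

4 of 5 pairs satisfy the claim.

Answer: (0, 0), (0, 6), (0, 7), (2, 0)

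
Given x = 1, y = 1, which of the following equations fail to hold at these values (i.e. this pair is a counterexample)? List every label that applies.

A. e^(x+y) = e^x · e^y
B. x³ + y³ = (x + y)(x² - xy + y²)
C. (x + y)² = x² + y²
Evaluating each claim at the given values:
A. LHS = e^2 ≈ 7.389, RHS = e^2 ≈ 7.389 → holds here (LHS = RHS)
B. LHS = 2, RHS = 2 → holds here (LHS = RHS)
C. LHS = 4, RHS = 2 → fails here (LHS ≠ RHS)

Answer: C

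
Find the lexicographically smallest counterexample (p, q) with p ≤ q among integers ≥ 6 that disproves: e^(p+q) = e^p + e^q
Substituting (6, 6) into the claim:
LHS = e^(6+6) = e^12 ≈ 162754.8
RHS = e^6 + e^6 = 2·e^6 ≈ 806.9

Since LHS ≠ RHS, this pair disproves the claim, and no lexicographically smaller pair (p ≤ q, integers ≥ 6) does.

For instance (9, 12) is also a counterexample (LHS = e^21 ≈ 1318815734.5, RHS = e^9 + e^12 ≈ 170857.9), but it's lexicographically larger.

Answer: (p, q) = (6, 6)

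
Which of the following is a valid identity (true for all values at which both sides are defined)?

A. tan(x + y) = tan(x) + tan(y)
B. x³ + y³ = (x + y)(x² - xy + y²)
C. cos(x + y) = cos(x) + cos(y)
A: fails at (4, 6) — LHS = tan(10) ≈ 0.6484, RHS = tan(6) + tan(4) ≈ 0.8668.
B: holds — e.g. at (1, 2), both sides equal 9.
C: fails at (2, 5) — LHS = cos(7) ≈ 0.7539, RHS = cos(2) + cos(5) ≈ -0.1325.

Answer: B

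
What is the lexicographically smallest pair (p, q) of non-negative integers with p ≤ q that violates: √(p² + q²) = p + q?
At (0, 2): both sides equal 2, so it holds there.
At (0, 7): both sides equal 7, so it holds there.

Substituting (1, 1) into the claim:
LHS = √(1² + 1²) = √(2) ≈ 1.414
RHS = 1 + 1 = 2

Since LHS ≠ RHS, this pair disproves the claim, and no lexicographically smaller pair (p ≤ q, non-negative integers) does.

For instance (4, 4) is also a counterexample (LHS = 4·√(2) ≈ 5.657, RHS = 8), but it's lexicographically larger.

Answer: (p, q) = (1, 1)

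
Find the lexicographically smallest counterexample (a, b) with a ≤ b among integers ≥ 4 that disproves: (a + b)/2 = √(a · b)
(a, b) = (4, 5)

Substituting (4, 5) into the claim:
LHS = (4 + 5)/2 = 9/2
RHS = √(4 · 5) = 2·√(5) ≈ 4.472

Since LHS ≠ RHS, this pair disproves the claim, and no lexicographically smaller pair (a ≤ b, integers ≥ 4) does.

For instance (6, 7) is also a counterexample (LHS = 13/2, RHS = √(42) ≈ 6.481), but it's lexicographically larger.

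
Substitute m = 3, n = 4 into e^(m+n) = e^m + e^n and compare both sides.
LHS = e^(3+4) = e^7 ≈ 1097
RHS = e^3 + e^4 ≈ 74.68

LHS ≠ RHS (they differ by about 1022), so the equation does not hold here.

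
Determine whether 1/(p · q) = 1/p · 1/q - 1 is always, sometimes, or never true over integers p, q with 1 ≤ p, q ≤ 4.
Never true

The claim fails for every pair in the range. For instance at (p, q) = (4, 2): LHS = 1/8, RHS = -7/8.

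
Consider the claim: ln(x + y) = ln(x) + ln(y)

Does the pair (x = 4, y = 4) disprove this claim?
Yes

Substituting x = 4, y = 4:
LHS = ln(4 + 4) = ln(8) ≈ 2.079
RHS = ln(4) + ln(4) = 2·ln(4) ≈ 2.773

Since LHS ≠ RHS, this pair disproves the claim.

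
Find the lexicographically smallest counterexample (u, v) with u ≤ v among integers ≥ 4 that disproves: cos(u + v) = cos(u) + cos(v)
Substituting (4, 4) into the claim:
LHS = cos(4 + 4) = cos(8) ≈ -0.1455
RHS = cos(4) + cos(4) = 2·cos(4) ≈ -1.307

Since LHS ≠ RHS, this pair disproves the claim, and no lexicographically smaller pair (u ≤ v, integers ≥ 4) does.

For instance (9, 11) is also a counterexample (LHS = cos(20) ≈ 0.4081, RHS = cos(9) + cos(11) ≈ -0.9067), but it's lexicographically larger.

Answer: (u, v) = (4, 4)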